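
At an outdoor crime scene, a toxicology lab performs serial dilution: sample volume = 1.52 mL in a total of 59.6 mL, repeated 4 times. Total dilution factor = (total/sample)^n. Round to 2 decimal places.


Dilution factor calculation:
Single dilution = V_total / V_sample = 59.6 / 1.52 ≈ 39.210526
Number of dilutions = 4
Total DF = (59.6 / 1.52)^4 (full precision, rounded at the end) = 2363799.78

2363799.78


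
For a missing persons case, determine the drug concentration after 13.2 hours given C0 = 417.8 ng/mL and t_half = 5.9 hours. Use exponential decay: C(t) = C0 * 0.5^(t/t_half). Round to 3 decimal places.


Drug concentration decay:
Number of half-lives = t / t_half = 13.2 / 5.9 = 2.237288
Decay factor = 0.5^2.237288 = 0.21208463
C(t) = 417.8 * 0.21208463 = 88.609 ng/mL

88.609


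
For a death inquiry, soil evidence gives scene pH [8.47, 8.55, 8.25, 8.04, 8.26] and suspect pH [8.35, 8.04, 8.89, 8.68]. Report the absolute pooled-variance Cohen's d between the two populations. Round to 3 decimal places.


Pooled-variance Cohen's d for soil pH comparison:
Scene mean = 41.57 / 5 = 8.314
Suspect mean = 33.96 / 4 = 8.49
Scene sample variance s_s^2 = 0.04053
Suspect sample variance s_c^2 = 0.1394
Pooled variance = ((n_s-1)*s_s^2 + (n_c-1)*s_c^2) / (n_s + n_c - 2) = 0.082903
Pooled SD = sqrt(0.082903) = 0.287929
Mean difference = -0.176
|d| = |-0.176| / 0.287929 = 0.611

0.611


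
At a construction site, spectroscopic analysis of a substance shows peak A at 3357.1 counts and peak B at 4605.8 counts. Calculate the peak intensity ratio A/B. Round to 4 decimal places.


Spectral peak ratio:
Peak A = 3357.1 counts
Peak B = 4605.8 counts
Ratio = 3357.1 / 4605.8 = 0.7289

0.7289


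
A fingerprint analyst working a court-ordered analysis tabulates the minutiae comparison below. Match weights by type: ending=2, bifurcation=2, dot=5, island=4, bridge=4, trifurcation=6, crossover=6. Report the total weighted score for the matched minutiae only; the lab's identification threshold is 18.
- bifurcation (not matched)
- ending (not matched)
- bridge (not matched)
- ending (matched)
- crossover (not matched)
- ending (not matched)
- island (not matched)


Weighted minutiae match score:
  bifurcation: not matched, +0
  ending: not matched, +0
  bridge: not matched, +0
  ending: matched, +2 (running total 2)
  crossover: not matched, +0
  ending: not matched, +0
  island: not matched, +0
Total score = 2
Threshold = 18; verdict = inconclusive

2


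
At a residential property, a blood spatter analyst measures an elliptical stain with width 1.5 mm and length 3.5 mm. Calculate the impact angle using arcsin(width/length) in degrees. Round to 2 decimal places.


Blood spatter impact angle calculation:
width / length = 1.5 / 3.5 = 0.428571
angle = arcsin(0.428571)
angle = 25.38 degrees

25.38


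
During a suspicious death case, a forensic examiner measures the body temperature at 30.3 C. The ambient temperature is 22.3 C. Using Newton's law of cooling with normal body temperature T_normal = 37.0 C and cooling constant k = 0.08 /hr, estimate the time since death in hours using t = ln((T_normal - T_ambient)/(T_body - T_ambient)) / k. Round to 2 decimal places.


Using Newton's law of cooling:
t = ln((T_normal - T_ambient) / (T_body - T_ambient)) / k
T_normal - T_ambient = 14.7
T_body - T_ambient = 8.0
Ratio = 1.8375
ln(ratio) = 0.608406
t = 0.608406 / 0.08 = 7.61 hours

7.61


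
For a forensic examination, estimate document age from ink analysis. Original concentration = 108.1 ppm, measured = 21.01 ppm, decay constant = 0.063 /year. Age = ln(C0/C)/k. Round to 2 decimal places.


Document age estimation:
C0/C = 108.1 / 21.01 = 5.145169
ln(C0/C) = 1.638058
t = 1.638058 / 0.063 = 26.00 years

26.00


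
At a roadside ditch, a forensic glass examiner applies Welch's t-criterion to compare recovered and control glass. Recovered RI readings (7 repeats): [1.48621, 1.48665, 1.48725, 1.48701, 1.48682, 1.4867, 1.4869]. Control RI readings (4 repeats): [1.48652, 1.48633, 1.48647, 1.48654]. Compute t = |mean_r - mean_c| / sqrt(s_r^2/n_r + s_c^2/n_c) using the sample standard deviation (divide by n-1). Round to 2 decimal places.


Welch's t-criterion for glass RI comparison:
Recovered mean = sum / n_r = 10.40754 / 7 = 1.4867914
Control mean = sum / n_c = 5.94586 / 4 = 1.486465
Recovered sample variance s_r^2 = 1.06181e-07
Control sample variance s_c^2 = 8.96667e-09
Welch SE (unpooled) = sqrt(s_r^2/n_r + s_c^2/n_c) = sqrt(1.51687e-08 + 2.24167e-09) = sqrt(1.74104e-08) = 0.000131948
|mean_r - mean_c| = 0.000326429
t = 0.000326429 / 0.000131948 = 2.47

2.47


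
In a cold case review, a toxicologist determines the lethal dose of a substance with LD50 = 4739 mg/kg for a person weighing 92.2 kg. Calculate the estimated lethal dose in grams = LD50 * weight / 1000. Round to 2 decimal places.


Lethal dose calculation:
Lethal dose = LD50 * body_weight / 1000
= 4739 * 92.2 / 1000
= 436935.8 / 1000
= 436.94 g

436.94


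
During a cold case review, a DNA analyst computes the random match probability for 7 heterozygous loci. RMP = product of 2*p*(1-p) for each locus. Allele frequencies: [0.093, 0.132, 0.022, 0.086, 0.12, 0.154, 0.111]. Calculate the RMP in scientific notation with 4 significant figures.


Computing RMP for 7 loci:
Locus 1: 2 * 0.093 * 0.907 = 0.168702
Locus 2: 2 * 0.132 * 0.868 = 0.229152
Locus 3: 2 * 0.022 * 0.978 = 0.043032
Locus 4: 2 * 0.086 * 0.914 = 0.157208
Locus 5: 2 * 0.12 * 0.88 = 0.2112
Locus 6: 2 * 0.154 * 0.846 = 0.260568
Locus 7: 2 * 0.111 * 0.889 = 0.197358
RMP = 2.840e-06

2.840e-06


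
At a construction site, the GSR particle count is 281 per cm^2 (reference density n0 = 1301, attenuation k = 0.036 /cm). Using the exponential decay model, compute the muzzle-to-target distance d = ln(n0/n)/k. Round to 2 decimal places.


GSR distance calculation:
n0/n = 1301 / 281 = 4.629893
ln(n0/n) = 1.532534
d = 1.532534 / 0.036 = 42.57 cm

42.57


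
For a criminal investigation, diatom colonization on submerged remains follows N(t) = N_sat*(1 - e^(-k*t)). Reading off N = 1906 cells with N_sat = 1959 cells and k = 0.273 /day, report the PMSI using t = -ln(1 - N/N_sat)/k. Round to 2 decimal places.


PMSI from diatom colonization curve:
N / N_sat = 1906 / 1959 = 0.972945
1 - N/N_sat = 0.027055
ln(1 - N/N_sat) = -3.609883
t = -ln(1 - N/N_sat) / k = -(-3.609883) / 0.273 = 13.22 days

13.22


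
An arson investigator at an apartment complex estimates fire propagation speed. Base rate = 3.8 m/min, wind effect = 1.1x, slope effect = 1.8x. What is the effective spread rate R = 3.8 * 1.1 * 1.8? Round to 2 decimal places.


Fire spread rate calculation:
R = R0 * wind_factor * slope_factor
= 3.8 * 1.1 * 1.8
= 4.18 * 1.8
= 7.52 m/min

7.52


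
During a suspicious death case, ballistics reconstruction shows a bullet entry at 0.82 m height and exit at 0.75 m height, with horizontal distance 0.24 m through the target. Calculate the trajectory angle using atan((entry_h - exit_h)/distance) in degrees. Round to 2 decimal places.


Bullet trajectory angle:
Height difference = 0.82 - 0.75 = 0.07 m
angle = atan(0.07 / 0.24)
angle = atan(0.291667)
angle = 16.26 degrees

16.26


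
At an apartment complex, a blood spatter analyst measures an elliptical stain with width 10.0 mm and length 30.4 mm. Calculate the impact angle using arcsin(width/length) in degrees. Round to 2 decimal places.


Blood spatter impact angle calculation:
width / length = 10.0 / 30.4 = 0.328947
angle = arcsin(0.328947)
angle = 19.20 degrees

19.20


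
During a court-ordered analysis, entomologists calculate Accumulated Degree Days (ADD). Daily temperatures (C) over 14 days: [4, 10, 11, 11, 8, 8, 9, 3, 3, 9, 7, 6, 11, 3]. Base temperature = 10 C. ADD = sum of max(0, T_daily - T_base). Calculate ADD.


Computing ADD day by day:
Day 1: max(0, 4 - 10) = 0
Day 2: max(0, 10 - 10) = 0
Day 3: max(0, 11 - 10) = 1
Day 4: max(0, 11 - 10) = 1
Day 5: max(0, 8 - 10) = 0
Day 6: max(0, 8 - 10) = 0
Day 7: max(0, 9 - 10) = 0
Day 8: max(0, 3 - 10) = 0
Day 9: max(0, 3 - 10) = 0
Day 10: max(0, 9 - 10) = 0
Day 11: max(0, 7 - 10) = 0
Day 12: max(0, 6 - 10) = 0
Day 13: max(0, 11 - 10) = 1
Day 14: max(0, 3 - 10) = 0
Total ADD = 3

3


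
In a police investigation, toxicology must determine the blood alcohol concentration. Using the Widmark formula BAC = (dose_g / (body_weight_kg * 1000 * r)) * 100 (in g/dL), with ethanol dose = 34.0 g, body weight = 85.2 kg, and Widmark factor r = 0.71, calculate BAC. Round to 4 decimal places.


Applying the Widmark formula:
BAC = (dose_g / (body_wt * 1000 * r)) * 100
Denominator = 85.2 * 1000 * 0.71 = 60492
BAC = (34.0 / 60492) * 100
BAC = 0.0562 g/dL

0.0562


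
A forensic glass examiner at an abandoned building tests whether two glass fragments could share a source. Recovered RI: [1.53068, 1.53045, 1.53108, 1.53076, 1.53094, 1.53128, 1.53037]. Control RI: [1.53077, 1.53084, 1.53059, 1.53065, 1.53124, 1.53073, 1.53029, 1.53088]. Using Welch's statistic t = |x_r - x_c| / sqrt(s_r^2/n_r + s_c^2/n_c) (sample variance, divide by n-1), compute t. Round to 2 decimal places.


Welch's t-criterion for glass RI comparison:
Recovered mean = sum / n_r = 10.71556 / 7 = 1.5307943
Control mean = sum / n_c = 12.24599 / 8 = 1.5307487
Recovered sample variance s_r^2 = 1.08595e-07
Control sample variance s_c^2 = 7.32982e-08
Welch SE (unpooled) = sqrt(s_r^2/n_r + s_c^2/n_c) = sqrt(1.55136e-08 + 9.16228e-09) = sqrt(2.46759e-08) = 0.000157086
|mean_r - mean_c| = 4.55357e-05
t = 4.55357e-05 / 0.000157086 = 0.29

0.29


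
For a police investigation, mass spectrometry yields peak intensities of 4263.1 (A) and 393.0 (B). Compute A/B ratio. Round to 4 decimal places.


Spectral peak ratio:
Peak A = 4263.1 counts
Peak B = 393.0 counts
Ratio = 4263.1 / 393.0 = 10.8476

10.8476


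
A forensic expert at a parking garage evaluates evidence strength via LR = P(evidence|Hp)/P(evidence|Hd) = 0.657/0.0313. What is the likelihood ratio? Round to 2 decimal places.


Likelihood ratio calculation:
LR = P(E|Hp) / P(E|Hd)
LR = 0.657 / 0.0313
LR = 20.99

20.99


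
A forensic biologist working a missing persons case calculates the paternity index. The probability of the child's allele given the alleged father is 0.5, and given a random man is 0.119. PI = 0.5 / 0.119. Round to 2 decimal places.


Paternity Index calculation:
PI = P(allele|father) / P(allele|random)
PI = 0.5 / 0.119
PI = 4.20

4.20


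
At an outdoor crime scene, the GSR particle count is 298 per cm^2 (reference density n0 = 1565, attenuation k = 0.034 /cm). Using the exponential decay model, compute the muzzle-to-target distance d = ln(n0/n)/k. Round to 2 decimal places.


GSR distance calculation:
n0/n = 1565 / 298 = 5.251678
ln(n0/n) = 1.658548
d = 1.658548 / 0.034 = 48.78 cm

48.78


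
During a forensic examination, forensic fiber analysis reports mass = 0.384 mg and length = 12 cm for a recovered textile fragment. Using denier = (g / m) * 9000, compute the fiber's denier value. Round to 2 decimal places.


Denier calculation:
Mass in grams = 0.384 mg / 1000 = 0.000384 g
Length in meters = 12 cm / 100 = 0.12 m
Linear density = mass / length = 0.000384 / 0.12 = 0.0032 g/m
Denier = (g/m) * 9000 = 0.0032 * 9000 = 28.80

28.80


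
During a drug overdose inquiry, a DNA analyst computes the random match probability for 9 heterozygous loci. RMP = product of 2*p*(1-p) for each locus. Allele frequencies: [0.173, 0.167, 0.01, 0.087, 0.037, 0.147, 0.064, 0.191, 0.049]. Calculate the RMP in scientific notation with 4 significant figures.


Computing RMP for 9 loci:
Locus 1: 2 * 0.173 * 0.827 = 0.286142
Locus 2: 2 * 0.167 * 0.833 = 0.278222
Locus 3: 2 * 0.01 * 0.99 = 0.0198
Locus 4: 2 * 0.087 * 0.913 = 0.158862
Locus 5: 2 * 0.037 * 0.963 = 0.071262
Locus 6: 2 * 0.147 * 0.853 = 0.250782
Locus 7: 2 * 0.064 * 0.936 = 0.119808
Locus 8: 2 * 0.191 * 0.809 = 0.309038
Locus 9: 2 * 0.049 * 0.951 = 0.093198
RMP = 1.544e-08

1.544e-08


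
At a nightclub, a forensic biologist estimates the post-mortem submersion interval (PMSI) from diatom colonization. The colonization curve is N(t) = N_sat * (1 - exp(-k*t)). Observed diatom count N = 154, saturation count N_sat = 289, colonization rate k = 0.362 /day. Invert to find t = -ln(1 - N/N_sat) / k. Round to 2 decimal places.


PMSI from diatom colonization curve:
N / N_sat = 154 / 289 = 0.532872
1 - N/N_sat = 0.467128
ln(1 - N/N_sat) = -0.761152
t = -ln(1 - N/N_sat) / k = -(-0.761152) / 0.362 = 2.10 days

2.10


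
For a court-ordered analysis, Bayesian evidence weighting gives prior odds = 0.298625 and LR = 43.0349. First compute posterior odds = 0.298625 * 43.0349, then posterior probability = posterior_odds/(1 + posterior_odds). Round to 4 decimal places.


Bayesian evidence evaluation:
Posterior odds = prior_odds * LR = 0.298625 * 43.0349 = 12.8513
Posterior probability = posterior_odds / (1 + posterior_odds)
= 12.8513 / (1 + 12.8513)
= 12.8513 / 13.8513
= 0.9278

0.9278


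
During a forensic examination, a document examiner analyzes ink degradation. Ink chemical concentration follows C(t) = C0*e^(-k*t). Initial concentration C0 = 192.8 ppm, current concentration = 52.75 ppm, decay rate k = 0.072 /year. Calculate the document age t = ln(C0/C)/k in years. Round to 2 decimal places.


Document age estimation:
C0/C = 192.8 / 52.75 = 3.654976
ln(C0/C) = 1.29609
t = 1.29609 / 0.072 = 18.00 years

18.00


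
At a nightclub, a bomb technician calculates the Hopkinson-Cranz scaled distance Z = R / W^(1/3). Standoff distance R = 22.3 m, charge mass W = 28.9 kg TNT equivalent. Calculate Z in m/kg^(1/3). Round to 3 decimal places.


Scaled distance calculation:
W^(1/3) = 28.9^(1/3) = 3.068781
Z = R / W^(1/3) = 22.3 / 3.068781
Z = 7.267 m/kg^(1/3)

7.267


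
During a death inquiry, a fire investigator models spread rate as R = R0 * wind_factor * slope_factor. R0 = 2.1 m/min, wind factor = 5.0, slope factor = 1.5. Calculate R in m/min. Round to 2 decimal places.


Fire spread rate calculation:
R = R0 * wind_factor * slope_factor
= 2.1 * 5.0 * 1.5
= 10.5 * 1.5
= 15.75 m/min

15.75


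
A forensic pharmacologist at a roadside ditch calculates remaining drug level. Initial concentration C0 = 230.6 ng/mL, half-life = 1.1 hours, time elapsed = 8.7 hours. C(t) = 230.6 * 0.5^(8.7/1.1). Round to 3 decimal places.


Drug concentration decay:
Number of half-lives = t / t_half = 8.7 / 1.1 = 7.909091
Decay factor = 0.5^7.909091 = 0.00416032
C(t) = 230.6 * 0.00416032 = 0.959 ng/mL

0.959


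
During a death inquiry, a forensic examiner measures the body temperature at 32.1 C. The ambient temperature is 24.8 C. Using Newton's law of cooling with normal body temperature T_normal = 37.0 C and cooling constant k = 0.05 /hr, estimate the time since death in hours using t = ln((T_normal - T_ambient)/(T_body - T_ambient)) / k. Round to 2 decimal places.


Using Newton's law of cooling:
t = ln((T_normal - T_ambient) / (T_body - T_ambient)) / k
T_normal - T_ambient = 12.2
T_body - T_ambient = 7.3
Ratio = 1.671233
ln(ratio) = 0.513562
t = 0.513562 / 0.05 = 10.27 hours

10.27


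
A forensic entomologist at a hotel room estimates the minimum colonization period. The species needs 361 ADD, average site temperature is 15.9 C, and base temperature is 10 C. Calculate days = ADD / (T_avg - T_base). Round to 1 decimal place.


Insect development time:
Effective temperature = avg_temp - T_base = 15.9 - 10 = 5.9 C
Days = ADD / effective_temp = 361 / 5.9 = 61.2 days

61.2


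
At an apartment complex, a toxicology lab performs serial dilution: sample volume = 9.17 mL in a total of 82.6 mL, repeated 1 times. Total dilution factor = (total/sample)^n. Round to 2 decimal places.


Dilution factor calculation:
Single dilution = V_total / V_sample = 82.6 / 9.17 ≈ 9.007634
Number of dilutions = 1
Total DF = (82.6 / 9.17)^1 (full precision, rounded at the end) = 9.01

9.01


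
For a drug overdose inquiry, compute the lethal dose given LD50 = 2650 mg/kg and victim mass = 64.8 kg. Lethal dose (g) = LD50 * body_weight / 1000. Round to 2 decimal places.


Lethal dose calculation:
Lethal dose = LD50 * body_weight / 1000
= 2650 * 64.8 / 1000
= 171720 / 1000
= 171.72 g

171.72


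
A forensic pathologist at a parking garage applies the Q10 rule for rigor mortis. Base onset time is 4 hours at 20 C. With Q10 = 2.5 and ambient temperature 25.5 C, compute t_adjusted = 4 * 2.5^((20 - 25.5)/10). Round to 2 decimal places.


Rigor mortis time adjustment:
Exponent = (T_ref - T_actual) / 10 = (20 - 25.5) / 10 = -0.55
Q10 factor = 2.5^-0.55 = 0.60413
t_adjusted = 4 * 0.60413 = 2.42 hours

2.42


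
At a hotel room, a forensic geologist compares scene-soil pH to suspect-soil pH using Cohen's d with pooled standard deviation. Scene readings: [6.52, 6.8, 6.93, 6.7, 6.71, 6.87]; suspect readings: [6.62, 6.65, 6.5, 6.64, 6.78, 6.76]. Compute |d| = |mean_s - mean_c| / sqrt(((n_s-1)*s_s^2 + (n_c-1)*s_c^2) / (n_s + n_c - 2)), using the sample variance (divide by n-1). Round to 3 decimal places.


Pooled-variance Cohen's d for soil pH comparison:
Scene mean = 40.53 / 6 = 6.755
Suspect mean = 39.95 / 6 = 6.658333
Scene sample variance s_s^2 = 0.02123
Suspect sample variance s_c^2 = 0.010417
Pooled variance = ((n_s-1)*s_s^2 + (n_c-1)*s_c^2) / (n_s + n_c - 2) = 0.015823
Pooled SD = sqrt(0.015823) = 0.12579
Mean difference = 0.096667
|d| = |0.096667| / 0.12579 = 0.768

0.768


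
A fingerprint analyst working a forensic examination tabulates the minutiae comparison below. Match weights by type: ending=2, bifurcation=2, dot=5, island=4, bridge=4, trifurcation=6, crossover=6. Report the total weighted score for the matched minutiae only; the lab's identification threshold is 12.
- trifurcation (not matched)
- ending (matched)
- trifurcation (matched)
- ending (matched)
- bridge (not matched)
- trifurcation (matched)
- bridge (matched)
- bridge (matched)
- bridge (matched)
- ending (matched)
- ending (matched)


Weighted minutiae match score:
  trifurcation: not matched, +0
  ending: matched, +2 (running total 2)
  trifurcation: matched, +6 (running total 8)
  ending: matched, +2 (running total 10)
  bridge: not matched, +0
  trifurcation: matched, +6 (running total 16)
  bridge: matched, +4 (running total 20)
  bridge: matched, +4 (running total 24)
  bridge: matched, +4 (running total 28)
  ending: matched, +2 (running total 30)
  ending: matched, +2 (running total 32)
Total score = 32
Threshold = 12; verdict = identification

32


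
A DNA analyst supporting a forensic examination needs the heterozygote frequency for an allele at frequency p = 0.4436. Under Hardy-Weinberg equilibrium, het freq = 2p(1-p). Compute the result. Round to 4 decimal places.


Hardy-Weinberg heterozygote frequency:
q = 1 - p = 1 - 0.4436 = 0.5564
2pq = 2 * 0.4436 * 0.5564 = 0.4936

0.4936


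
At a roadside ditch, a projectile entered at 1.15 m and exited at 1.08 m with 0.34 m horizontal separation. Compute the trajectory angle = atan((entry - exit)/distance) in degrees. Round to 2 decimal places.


Bullet trajectory angle:
Height difference = 1.15 - 1.08 = 0.07 m
angle = atan(0.07 / 0.34)
angle = atan(0.205882)
angle = 11.63 degrees

11.63


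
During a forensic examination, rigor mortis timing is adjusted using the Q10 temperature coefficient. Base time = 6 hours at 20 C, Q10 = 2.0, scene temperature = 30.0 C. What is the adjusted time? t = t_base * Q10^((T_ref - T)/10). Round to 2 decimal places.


Rigor mortis time adjustment:
Exponent = (T_ref - T_actual) / 10 = (20 - 30.0) / 10 = -1
Q10 factor = 2.0^-1 = 0.5
t_adjusted = 6 * 0.5 = 3.00 hours

3.00


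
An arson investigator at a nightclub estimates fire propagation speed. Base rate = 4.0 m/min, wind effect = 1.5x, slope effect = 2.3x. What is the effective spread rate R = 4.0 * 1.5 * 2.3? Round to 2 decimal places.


Fire spread rate calculation:
R = R0 * wind_factor * slope_factor
= 4.0 * 1.5 * 2.3
= 6 * 2.3
= 13.80 m/min

13.80


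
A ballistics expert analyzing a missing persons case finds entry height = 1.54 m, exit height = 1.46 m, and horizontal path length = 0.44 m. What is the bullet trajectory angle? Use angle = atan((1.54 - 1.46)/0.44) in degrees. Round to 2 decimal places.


Bullet trajectory angle:
Height difference = 1.54 - 1.46 = 0.08 m
angle = atan(0.08 / 0.44)
angle = atan(0.181818)
angle = 10.30 degrees

10.30


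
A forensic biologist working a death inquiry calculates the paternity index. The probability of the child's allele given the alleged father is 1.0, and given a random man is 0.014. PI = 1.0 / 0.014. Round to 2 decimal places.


Paternity Index calculation:
PI = P(allele|father) / P(allele|random)
PI = 1.0 / 0.014
PI = 71.43

71.43


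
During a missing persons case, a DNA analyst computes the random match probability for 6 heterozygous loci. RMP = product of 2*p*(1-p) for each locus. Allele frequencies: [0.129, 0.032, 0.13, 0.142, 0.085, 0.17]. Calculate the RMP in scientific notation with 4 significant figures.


Computing RMP for 6 loci:
Locus 1: 2 * 0.129 * 0.871 = 0.224718
Locus 2: 2 * 0.032 * 0.968 = 0.061952
Locus 3: 2 * 0.13 * 0.87 = 0.2262
Locus 4: 2 * 0.142 * 0.858 = 0.243672
Locus 5: 2 * 0.085 * 0.915 = 0.15555
Locus 6: 2 * 0.17 * 0.83 = 0.2822
RMP = 3.368e-05

3.368e-05


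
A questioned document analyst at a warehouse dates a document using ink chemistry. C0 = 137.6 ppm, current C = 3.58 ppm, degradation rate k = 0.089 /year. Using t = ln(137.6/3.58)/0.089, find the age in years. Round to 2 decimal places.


Document age estimation:
C0/C = 137.6 / 3.58 = 38.435754
ln(C0/C) = 3.648988
t = 3.648988 / 0.089 = 41.00 years

41.00


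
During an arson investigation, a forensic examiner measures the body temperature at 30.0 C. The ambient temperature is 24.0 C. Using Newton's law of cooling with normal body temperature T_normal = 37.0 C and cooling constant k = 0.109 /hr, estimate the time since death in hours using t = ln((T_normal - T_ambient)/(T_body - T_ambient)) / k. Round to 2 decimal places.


Using Newton's law of cooling:
t = ln((T_normal - T_ambient) / (T_body - T_ambient)) / k
T_normal - T_ambient = 13.0
T_body - T_ambient = 6.0
Ratio = 2.166667
ln(ratio) = 0.77319
t = 0.77319 / 0.109 = 7.09 hours

7.09


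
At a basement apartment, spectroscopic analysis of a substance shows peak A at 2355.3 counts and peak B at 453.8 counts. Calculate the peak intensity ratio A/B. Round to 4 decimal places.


Spectral peak ratio:
Peak A = 2355.3 counts
Peak B = 453.8 counts
Ratio = 2355.3 / 453.8 = 5.1902

5.1902


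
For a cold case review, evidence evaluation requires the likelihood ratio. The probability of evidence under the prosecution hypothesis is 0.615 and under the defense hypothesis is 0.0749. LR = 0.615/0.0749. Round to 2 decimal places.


Likelihood ratio calculation:
LR = P(E|Hp) / P(E|Hd)
LR = 0.615 / 0.0749
LR = 8.21

8.21


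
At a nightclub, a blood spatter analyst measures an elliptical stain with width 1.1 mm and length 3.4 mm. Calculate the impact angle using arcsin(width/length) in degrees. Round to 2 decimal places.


Blood spatter impact angle calculation:
width / length = 1.1 / 3.4 = 0.323529
angle = arcsin(0.323529)
angle = 18.88 degrees

18.88


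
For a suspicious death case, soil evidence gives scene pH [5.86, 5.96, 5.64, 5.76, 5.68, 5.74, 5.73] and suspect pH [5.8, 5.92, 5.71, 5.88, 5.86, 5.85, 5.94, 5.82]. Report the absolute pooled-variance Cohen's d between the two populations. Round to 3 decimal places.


Pooled-variance Cohen's d for soil pH comparison:
Scene mean = 40.37 / 7 = 5.767143
Suspect mean = 46.78 / 8 = 5.8475
Scene sample variance s_s^2 = 0.011957
Suspect sample variance s_c^2 = 0.005279
Pooled variance = ((n_s-1)*s_s^2 + (n_c-1)*s_c^2) / (n_s + n_c - 2) = 0.008361
Pooled SD = sqrt(0.008361) = 0.091439
Mean difference = -0.080357
|d| = |-0.080357| / 0.091439 = 0.879

0.879


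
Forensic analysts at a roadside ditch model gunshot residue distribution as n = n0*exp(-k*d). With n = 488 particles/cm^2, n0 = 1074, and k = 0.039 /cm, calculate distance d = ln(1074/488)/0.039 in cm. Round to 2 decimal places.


GSR distance calculation:
n0/n = 1074 / 488 = 2.20082
ln(n0/n) = 0.78883
d = 0.78883 / 0.039 = 20.23 cm

20.23


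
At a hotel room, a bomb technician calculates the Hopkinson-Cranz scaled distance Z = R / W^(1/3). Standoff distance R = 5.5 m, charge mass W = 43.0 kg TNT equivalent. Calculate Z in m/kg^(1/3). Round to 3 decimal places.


Scaled distance calculation:
W^(1/3) = 43.0^(1/3) = 3.503398
Z = R / W^(1/3) = 5.5 / 3.503398
Z = 1.570 m/kg^(1/3)

1.570


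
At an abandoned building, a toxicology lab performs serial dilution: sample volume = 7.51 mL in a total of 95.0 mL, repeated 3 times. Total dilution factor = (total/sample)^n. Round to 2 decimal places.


Dilution factor calculation:
Single dilution = V_total / V_sample = 95.0 / 7.51 ≈ 12.6498
Number of dilutions = 3
Total DF = (95.0 / 7.51)^3 (full precision, rounded at the end) = 2024.19

2024.19


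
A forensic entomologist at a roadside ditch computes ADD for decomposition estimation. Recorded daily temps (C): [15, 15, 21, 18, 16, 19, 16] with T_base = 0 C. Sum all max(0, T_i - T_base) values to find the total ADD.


Computing ADD day by day:
Day 1: max(0, 15 - 0) = 15
Day 2: max(0, 15 - 0) = 15
Day 3: max(0, 21 - 0) = 21
Day 4: max(0, 18 - 0) = 18
Day 5: max(0, 16 - 0) = 16
Day 6: max(0, 19 - 0) = 19
Day 7: max(0, 16 - 0) = 16
Total ADD = 120

120


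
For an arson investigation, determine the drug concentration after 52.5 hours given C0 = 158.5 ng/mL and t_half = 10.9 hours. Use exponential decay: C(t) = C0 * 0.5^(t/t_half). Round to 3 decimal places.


Drug concentration decay:
Number of half-lives = t / t_half = 52.5 / 10.9 = 4.816514
Decay factor = 0.5^4.816514 = 0.03548827
C(t) = 158.5 * 0.03548827 = 5.625 ng/mL

5.625


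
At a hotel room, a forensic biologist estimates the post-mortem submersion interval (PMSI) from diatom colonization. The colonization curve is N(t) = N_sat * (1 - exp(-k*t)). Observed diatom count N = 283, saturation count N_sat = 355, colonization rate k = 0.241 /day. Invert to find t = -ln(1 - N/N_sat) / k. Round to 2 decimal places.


PMSI from diatom colonization curve:
N / N_sat = 283 / 355 = 0.797183
1 - N/N_sat = 0.202817
ln(1 - N/N_sat) = -1.595451
t = -ln(1 - N/N_sat) / k = -(-1.595451) / 0.241 = 6.62 days

6.62


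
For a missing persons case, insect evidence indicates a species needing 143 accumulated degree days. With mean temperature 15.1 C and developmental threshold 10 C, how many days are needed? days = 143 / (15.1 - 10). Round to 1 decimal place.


Insect development time:
Effective temperature = avg_temp - T_base = 15.1 - 10 = 5.1 C
Days = ADD / effective_temp = 143 / 5.1 = 28.0 days

28.0


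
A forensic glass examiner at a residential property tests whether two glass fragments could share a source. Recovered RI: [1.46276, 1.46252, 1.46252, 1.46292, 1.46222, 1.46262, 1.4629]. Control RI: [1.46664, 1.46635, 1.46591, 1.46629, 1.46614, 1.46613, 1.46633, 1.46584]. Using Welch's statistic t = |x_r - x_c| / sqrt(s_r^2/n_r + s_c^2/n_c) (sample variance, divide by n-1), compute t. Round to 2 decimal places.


Welch's t-criterion for glass RI comparison:
Recovered mean = sum / n_r = 10.23846 / 7 = 1.4626371
Control mean = sum / n_c = 11.72963 / 8 = 1.4662038
Recovered sample variance s_r^2 = 6.09905e-08
Control sample variance s_c^2 = 6.61696e-08
Welch SE (unpooled) = sqrt(s_r^2/n_r + s_c^2/n_c) = sqrt(8.71293e-09 + 8.27121e-09) = sqrt(1.69841e-08) = 0.000130323
|mean_r - mean_c| = 0.00356661
t = 0.00356661 / 0.000130323 = 27.37

27.37


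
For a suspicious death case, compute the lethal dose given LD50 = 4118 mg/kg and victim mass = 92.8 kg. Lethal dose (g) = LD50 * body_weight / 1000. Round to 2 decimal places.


Lethal dose calculation:
Lethal dose = LD50 * body_weight / 1000
= 4118 * 92.8 / 1000
= 382150.4 / 1000
= 382.15 g

382.15


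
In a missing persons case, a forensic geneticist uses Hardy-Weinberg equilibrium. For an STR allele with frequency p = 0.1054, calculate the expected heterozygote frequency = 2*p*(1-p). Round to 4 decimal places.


Hardy-Weinberg heterozygote frequency:
q = 1 - p = 1 - 0.1054 = 0.8946
2pq = 2 * 0.1054 * 0.8946 = 0.1886

0.1886


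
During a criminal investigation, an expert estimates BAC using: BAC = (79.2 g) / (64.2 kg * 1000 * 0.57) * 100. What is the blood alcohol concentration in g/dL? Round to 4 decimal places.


Applying the Widmark formula:
BAC = (dose_g / (body_wt * 1000 * r)) * 100
Denominator = 64.2 * 1000 * 0.57 = 36594
BAC = (79.2 / 36594) * 100
BAC = 0.2164 g/dL

0.2164


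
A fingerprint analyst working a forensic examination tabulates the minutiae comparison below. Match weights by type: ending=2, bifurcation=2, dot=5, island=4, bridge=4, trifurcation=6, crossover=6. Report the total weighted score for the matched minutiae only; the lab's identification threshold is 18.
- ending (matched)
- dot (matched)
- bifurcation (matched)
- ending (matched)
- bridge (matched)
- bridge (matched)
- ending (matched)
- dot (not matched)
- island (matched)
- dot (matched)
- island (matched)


Weighted minutiae match score:
  ending: matched, +2 (running total 2)
  dot: matched, +5 (running total 7)
  bifurcation: matched, +2 (running total 9)
  ending: matched, +2 (running total 11)
  bridge: matched, +4 (running total 15)
  bridge: matched, +4 (running total 19)
  ending: matched, +2 (running total 21)
  dot: not matched, +0
  island: matched, +4 (running total 25)
  dot: matched, +5 (running total 30)
  island: matched, +4 (running total 34)
Total score = 34
Threshold = 18; verdict = identification

34


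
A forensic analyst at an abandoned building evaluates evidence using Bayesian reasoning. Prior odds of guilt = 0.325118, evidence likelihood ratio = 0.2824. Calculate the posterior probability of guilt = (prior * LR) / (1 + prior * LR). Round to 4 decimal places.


Bayesian evidence evaluation:
Posterior odds = prior_odds * LR = 0.325118 * 0.2824 = 0.09181332
Posterior probability = posterior_odds / (1 + posterior_odds)
= 0.09181332 / (1 + 0.09181332)
= 0.09181332 / 1.09181332
= 0.0841

0.0841


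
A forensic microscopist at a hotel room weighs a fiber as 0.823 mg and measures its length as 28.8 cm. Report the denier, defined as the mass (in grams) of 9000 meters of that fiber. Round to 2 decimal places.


Denier calculation:
Mass in grams = 0.823 mg / 1000 = 0.000823 g
Length in meters = 28.8 cm / 100 = 0.288 m
Linear density = mass / length = 0.000823 / 0.288 = 0.00285764 g/m
Denier = (g/m) * 9000 = 0.00285764 * 9000 = 25.72

25.72


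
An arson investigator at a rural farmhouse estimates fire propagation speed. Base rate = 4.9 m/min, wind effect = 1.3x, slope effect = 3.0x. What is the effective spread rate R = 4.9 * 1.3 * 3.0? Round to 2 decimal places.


Fire spread rate calculation:
R = R0 * wind_factor * slope_factor
= 4.9 * 1.3 * 3.0
= 6.37 * 3.0
= 19.11 m/min

19.11


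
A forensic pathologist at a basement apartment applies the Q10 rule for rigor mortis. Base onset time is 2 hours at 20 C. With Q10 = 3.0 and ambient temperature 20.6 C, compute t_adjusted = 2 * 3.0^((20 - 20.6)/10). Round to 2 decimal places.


Rigor mortis time adjustment:
Exponent = (T_ref - T_actual) / 10 = (20 - 20.6) / 10 = -0.06
Q10 factor = 3.0^-0.06 = 0.93621
t_adjusted = 2 * 0.93621 = 1.87 hours

1.87


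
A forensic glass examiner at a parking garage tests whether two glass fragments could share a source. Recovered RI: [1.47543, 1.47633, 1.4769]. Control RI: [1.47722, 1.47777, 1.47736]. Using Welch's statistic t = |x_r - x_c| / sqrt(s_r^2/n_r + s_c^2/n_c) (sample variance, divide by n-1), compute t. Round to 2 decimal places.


Welch's t-criterion for glass RI comparison:
Recovered mean = sum / n_r = 4.42866 / 3 = 1.47622
Control mean = sum / n_c = 4.43235 / 3 = 1.47745
Recovered sample variance s_r^2 = 5.493e-07
Control sample variance s_c^2 = 8.17e-08
Welch SE (unpooled) = sqrt(s_r^2/n_r + s_c^2/n_c) = sqrt(1.831e-07 + 2.72333e-08) = sqrt(2.10333e-07) = 0.000458621
|mean_r - mean_c| = 0.00123
t = 0.00123 / 0.000458621 = 2.68

2.68


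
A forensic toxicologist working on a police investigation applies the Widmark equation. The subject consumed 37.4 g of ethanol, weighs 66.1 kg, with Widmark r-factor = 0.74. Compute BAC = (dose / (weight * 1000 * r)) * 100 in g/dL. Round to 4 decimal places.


Applying the Widmark formula:
BAC = (dose_g / (body_wt * 1000 * r)) * 100
Denominator = 66.1 * 1000 * 0.74 = 48914
BAC = (37.4 / 48914) * 100
BAC = 0.0765 g/dL

0.0765


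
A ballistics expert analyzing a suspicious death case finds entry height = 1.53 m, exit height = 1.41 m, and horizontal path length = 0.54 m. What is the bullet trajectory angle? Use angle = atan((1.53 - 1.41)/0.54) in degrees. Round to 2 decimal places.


Bullet trajectory angle:
Height difference = 1.53 - 1.41 = 0.12 m
angle = atan(0.12 / 0.54)
angle = atan(0.222222)
angle = 12.53 degrees

12.53


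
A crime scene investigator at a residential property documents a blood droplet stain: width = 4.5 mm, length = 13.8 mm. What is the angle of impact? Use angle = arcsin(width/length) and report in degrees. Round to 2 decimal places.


Blood spatter impact angle calculation:
width / length = 4.5 / 13.8 = 0.326087
angle = arcsin(0.326087)
angle = 19.03 degrees

19.03


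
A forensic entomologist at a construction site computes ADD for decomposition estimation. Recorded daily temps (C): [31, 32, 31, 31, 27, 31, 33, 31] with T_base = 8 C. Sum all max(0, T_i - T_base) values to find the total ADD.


Computing ADD day by day:
Day 1: max(0, 31 - 8) = 23
Day 2: max(0, 32 - 8) = 24
Day 3: max(0, 31 - 8) = 23
Day 4: max(0, 31 - 8) = 23
Day 5: max(0, 27 - 8) = 19
Day 6: max(0, 31 - 8) = 23
Day 7: max(0, 33 - 8) = 25
Day 8: max(0, 31 - 8) = 23
Total ADD = 183

183


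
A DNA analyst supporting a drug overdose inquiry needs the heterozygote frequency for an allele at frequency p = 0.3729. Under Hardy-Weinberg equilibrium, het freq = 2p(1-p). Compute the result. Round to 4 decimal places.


Hardy-Weinberg heterozygote frequency:
q = 1 - p = 1 - 0.3729 = 0.6271
2pq = 2 * 0.3729 * 0.6271 = 0.4677

0.4677


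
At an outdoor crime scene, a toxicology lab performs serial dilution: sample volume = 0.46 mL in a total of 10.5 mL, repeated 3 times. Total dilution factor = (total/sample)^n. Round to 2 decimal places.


Dilution factor calculation:
Single dilution = V_total / V_sample = 10.5 / 0.46 ≈ 22.826087
Number of dilutions = 3
Total DF = (10.5 / 0.46)^3 (full precision, rounded at the end) = 11893.08

11893.08


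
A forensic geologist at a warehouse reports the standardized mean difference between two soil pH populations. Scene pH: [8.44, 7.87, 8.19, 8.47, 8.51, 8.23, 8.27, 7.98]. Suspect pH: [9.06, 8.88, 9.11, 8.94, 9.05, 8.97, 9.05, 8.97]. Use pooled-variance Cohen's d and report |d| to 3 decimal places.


Pooled-variance Cohen's d for soil pH comparison:
Scene mean = 65.96 / 8 = 8.245
Suspect mean = 72.03 / 8 = 9.00375
Scene sample variance s_s^2 = 0.053371
Suspect sample variance s_c^2 = 0.00577
Pooled variance = ((n_s-1)*s_s^2 + (n_c-1)*s_c^2) / (n_s + n_c - 2) = 0.029571
Pooled SD = sqrt(0.029571) = 0.171962
Mean difference = -0.75875
|d| = |-0.75875| / 0.171962 = 4.412

4.412


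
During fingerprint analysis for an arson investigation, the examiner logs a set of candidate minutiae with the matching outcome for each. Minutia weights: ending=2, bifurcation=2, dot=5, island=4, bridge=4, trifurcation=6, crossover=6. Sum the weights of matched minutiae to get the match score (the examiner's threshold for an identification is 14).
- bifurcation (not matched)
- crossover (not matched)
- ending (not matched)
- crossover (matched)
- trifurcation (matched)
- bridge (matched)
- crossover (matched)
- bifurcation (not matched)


Weighted minutiae match score:
  bifurcation: not matched, +0
  crossover: not matched, +0
  ending: not matched, +0
  crossover: matched, +6 (running total 6)
  trifurcation: matched, +6 (running total 12)
  bridge: matched, +4 (running total 16)
  crossover: matched, +6 (running total 22)
  bifurcation: not matched, +0
Total score = 22
Threshold = 14; verdict = identification

22


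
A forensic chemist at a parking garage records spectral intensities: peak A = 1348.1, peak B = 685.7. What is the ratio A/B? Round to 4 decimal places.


Spectral peak ratio:
Peak A = 1348.1 counts
Peak B = 685.7 counts
Ratio = 1348.1 / 685.7 = 1.9660

1.9660


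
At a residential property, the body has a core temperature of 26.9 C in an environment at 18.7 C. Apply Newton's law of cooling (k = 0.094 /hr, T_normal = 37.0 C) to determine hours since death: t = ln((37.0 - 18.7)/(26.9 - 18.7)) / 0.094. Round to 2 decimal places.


Using Newton's law of cooling:
t = ln((T_normal - T_ambient) / (T_body - T_ambient)) / k
T_normal - T_ambient = 18.3
T_body - T_ambient = 8.2
Ratio = 2.231707
ln(ratio) = 0.802767
t = 0.802767 / 0.094 = 8.54 hours

8.54


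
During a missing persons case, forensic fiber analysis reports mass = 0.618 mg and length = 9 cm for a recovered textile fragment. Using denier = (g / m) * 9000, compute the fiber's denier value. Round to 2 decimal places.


Denier calculation:
Mass in grams = 0.618 mg / 1000 = 0.000618 g
Length in meters = 9 cm / 100 = 0.09 m
Linear density = mass / length = 0.000618 / 0.09 = 0.00686667 g/m
Denier = (g/m) * 9000 = 0.00686667 * 9000 = 61.80

61.80


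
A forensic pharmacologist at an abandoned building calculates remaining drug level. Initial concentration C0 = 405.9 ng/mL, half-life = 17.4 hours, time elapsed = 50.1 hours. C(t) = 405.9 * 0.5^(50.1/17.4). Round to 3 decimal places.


Drug concentration decay:
Number of half-lives = t / t_half = 50.1 / 17.4 = 2.87931
Decay factor = 0.5^2.87931 = 0.13590684
C(t) = 405.9 * 0.13590684 = 55.165 ng/mL

55.165


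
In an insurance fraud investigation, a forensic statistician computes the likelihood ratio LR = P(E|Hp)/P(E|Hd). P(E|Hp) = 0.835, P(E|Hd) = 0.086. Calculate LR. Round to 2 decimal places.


Likelihood ratio calculation:
LR = P(E|Hp) / P(E|Hd)
LR = 0.835 / 0.086
LR = 9.71

9.71


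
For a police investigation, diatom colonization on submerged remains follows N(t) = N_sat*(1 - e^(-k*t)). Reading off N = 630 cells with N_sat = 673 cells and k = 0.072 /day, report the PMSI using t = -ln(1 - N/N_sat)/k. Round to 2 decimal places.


PMSI from diatom colonization curve:
N / N_sat = 630 / 673 = 0.936107
1 - N/N_sat = 0.063893
ln(1 - N/N_sat) = -2.750545
t = -ln(1 - N/N_sat) / k = -(-2.750545) / 0.072 = 38.20 days

38.20


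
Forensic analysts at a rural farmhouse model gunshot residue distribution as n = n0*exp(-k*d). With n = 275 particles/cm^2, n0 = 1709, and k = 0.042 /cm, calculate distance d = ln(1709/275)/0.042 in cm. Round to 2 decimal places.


GSR distance calculation:
n0/n = 1709 / 275 = 6.214545
ln(n0/n) = 1.826893
d = 1.826893 / 0.042 = 43.50 cm

43.50


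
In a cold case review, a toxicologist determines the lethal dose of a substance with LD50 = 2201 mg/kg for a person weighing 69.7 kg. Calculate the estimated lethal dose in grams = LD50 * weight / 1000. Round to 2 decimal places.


Lethal dose calculation:
Lethal dose = LD50 * body_weight / 1000
= 2201 * 69.7 / 1000
= 153409.7 / 1000
= 153.41 g

153.41


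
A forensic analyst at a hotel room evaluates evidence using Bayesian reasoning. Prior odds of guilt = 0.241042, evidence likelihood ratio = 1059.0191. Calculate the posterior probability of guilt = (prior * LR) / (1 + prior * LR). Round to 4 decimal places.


Bayesian evidence evaluation:
Posterior odds = prior_odds * LR = 0.241042 * 1059.0191 = 255.2681
Posterior probability = posterior_odds / (1 + posterior_odds)
= 255.2681 / (1 + 255.2681)
= 255.2681 / 256.2681
= 0.9961

0.9961


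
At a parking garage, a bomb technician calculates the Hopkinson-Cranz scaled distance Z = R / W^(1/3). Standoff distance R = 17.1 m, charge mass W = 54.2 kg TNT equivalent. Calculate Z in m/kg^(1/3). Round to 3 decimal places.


Scaled distance calculation:
W^(1/3) = 54.2^(1/3) = 3.784424
Z = R / W^(1/3) = 17.1 / 3.784424
Z = 4.519 m/kg^(1/3)

4.519
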